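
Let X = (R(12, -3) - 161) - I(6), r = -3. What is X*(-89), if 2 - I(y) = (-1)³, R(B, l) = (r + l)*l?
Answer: 12994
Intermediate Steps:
R(B, l) = l*(-3 + l) (R(B, l) = (-3 + l)*l = l*(-3 + l))
I(y) = 3 (I(y) = 2 - 1*(-1)³ = 2 - 1*(-1) = 2 + 1 = 3)
X = -146 (X = (-3*(-3 - 3) - 161) - 1*3 = (-3*(-6) - 161) - 3 = (18 - 161) - 3 = -143 - 3 = -146)
X*(-89) = -146*(-89) = 12994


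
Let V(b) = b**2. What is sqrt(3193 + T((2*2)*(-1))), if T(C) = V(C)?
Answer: sqrt(3209) ≈ 56.648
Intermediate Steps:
T(C) = C**2
sqrt(3193 + T((2*2)*(-1))) = sqrt(3193 + ((2*2)*(-1))**2) = sqrt(3193 + (4*(-1))**2) = sqrt(3193 + (-4)**2) = sqrt(3193 + 16) = sqrt(3209)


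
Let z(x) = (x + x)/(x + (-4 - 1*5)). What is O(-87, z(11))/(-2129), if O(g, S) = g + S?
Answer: 76/2129 ≈ 0.035698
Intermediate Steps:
z(x) = 2*x/(-9 + x) (z(x) = (2*x)/(x + (-4 - 5)) = (2*x)/(x - 9) = (2*x)/(-9 + x) = 2*x/(-9 + x))
O(g, S) = S + g
O(-87, z(11))/(-2129) = (2*11/(-9 + 11) - 87)/(-2129) = (2*11/2 - 87)*(-1/2129) = (2*11*(1/2) - 87)*(-1/2129) = (11 - 87)*(-1/2129) = -76*(-1/2129) = 76/2129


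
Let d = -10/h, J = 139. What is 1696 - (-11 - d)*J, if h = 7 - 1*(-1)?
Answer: 12205/4 ≈ 3051.3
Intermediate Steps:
h = 8 (h = 7 + 1 = 8)
d = -5/4 (d = -10/8 = -10*⅛ = -5/4 ≈ -1.2500)
1696 - (-11 - d)*J = 1696 - (-11 - 1*(-5/4))*139 = 1696 - (-11 + 5/4)*139 = 1696 - (-39)*139/4 = 1696 - 1*(-5421/4) = 1696 + 5421/4 = 12205/4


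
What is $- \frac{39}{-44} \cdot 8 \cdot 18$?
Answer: $\frac{1404}{11} \approx 127.64$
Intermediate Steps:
$- \frac{39}{-44} \cdot 8 \cdot 18 = \left(-39\right) \left(- \frac{1}{44}\right) 8 \cdot 18 = \frac{39}{44} \cdot 8 \cdot 18 = \frac{78}{11} \cdot 18 = \frac{1404}{11}$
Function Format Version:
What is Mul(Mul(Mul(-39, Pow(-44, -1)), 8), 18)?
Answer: Rational(1404, 11) ≈ 127.64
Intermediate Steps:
Mul(Mul(Mul(-39, Pow(-44, -1)), 8), 18) = Mul(Mul(Mul(-39, Rational(-1, 44)), 8), 18) = Mul(Mul(Rational(39, 44), 8), 18) = Mul(Rational(78, 11), 18) = Rational(1404, 11)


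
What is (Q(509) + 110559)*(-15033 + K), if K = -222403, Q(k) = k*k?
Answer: -87765843040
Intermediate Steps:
Q(k) = k**2
(Q(509) + 110559)*(-15033 + K) = (509**2 + 110559)*(-15033 - 222403) = (259081 + 110559)*(-237436) = 369640*(-237436) = -87765843040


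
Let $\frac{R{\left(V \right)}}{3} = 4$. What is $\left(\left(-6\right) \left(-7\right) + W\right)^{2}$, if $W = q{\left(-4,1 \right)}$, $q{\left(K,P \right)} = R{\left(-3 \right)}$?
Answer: $2916$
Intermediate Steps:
$R{\left(V \right)} = 12$ ($R{\left(V \right)} = 3 \cdot 4 = 12$)
$q{\left(K,P \right)} = 12$
$W = 12$
$\left(\left(-6\right) \left(-7\right) + W\right)^{2} = \left(\left(-6\right) \left(-7\right) + 12\right)^{2} = \left(42 + 12\right)^{2} = 54^{2} = 2916$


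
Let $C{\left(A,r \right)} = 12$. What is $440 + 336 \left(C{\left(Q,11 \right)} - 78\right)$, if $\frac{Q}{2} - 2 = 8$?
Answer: $-21736$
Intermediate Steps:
$Q = 20$ ($Q = 4 + 2 \cdot 8 = 4 + 16 = 20$)
$440 + 336 \left(C{\left(Q,11 \right)} - 78\right) = 440 + 336 \left(12 - 78\right) = 440 + 336 \left(-66\right) = 440 - 22176 = -21736$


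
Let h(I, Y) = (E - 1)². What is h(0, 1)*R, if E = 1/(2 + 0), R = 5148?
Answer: 1287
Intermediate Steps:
E = ½ (E = 1/2 = ½ ≈ 0.50000)
h(I, Y) = ¼ (h(I, Y) = (½ - 1)² = (-½)² = ¼)
h(0, 1)*R = (¼)*5148 = 1287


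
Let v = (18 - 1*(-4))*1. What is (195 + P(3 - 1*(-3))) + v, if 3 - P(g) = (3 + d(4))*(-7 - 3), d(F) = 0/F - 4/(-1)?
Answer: 290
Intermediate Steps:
d(F) = 4 (d(F) = 0 - 4*(-1) = 0 + 4 = 4)
P(g) = 73 (P(g) = 3 - (3 + 4)*(-7 - 3) = 3 - 7*(-10) = 3 - 1*(-70) = 3 + 70 = 73)
v = 22 (v = (18 + 4)*1 = 22*1 = 22)
(195 + P(3 - 1*(-3))) + v = (195 + 73) + 22 = 268 + 22 = 290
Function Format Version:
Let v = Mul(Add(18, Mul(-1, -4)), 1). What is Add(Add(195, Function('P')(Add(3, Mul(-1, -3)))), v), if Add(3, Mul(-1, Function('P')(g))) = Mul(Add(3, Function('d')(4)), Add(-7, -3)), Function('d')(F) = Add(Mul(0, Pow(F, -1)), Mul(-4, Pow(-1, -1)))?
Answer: 290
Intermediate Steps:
Function('d')(F) = 4 (Function('d')(F) = Add(0, Mul(-4, -1)) = Add(0, 4) = 4)
Function('P')(g) = 73 (Function('P')(g) = Add(3, Mul(-1, Mul(Add(3, 4), Add(-7, -3)))) = Add(3, Mul(-1, Mul(7, -10))) = Add(3, Mul(-1, -70)) = Add(3, 70) = 73)
v = 22 (v = Mul(Add(18, 4), 1) = Mul(22, 1) = 22)
Add(Add(195, Function('P')(Add(3, Mul(-1, -3)))), v) = Add(Add(195, 73), 22) = Add(268, 22) = 290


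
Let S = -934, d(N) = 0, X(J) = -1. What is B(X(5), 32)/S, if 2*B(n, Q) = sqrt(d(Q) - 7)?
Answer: -I*sqrt(7)/1868 ≈ -0.0014164*I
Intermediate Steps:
B(n, Q) = I*sqrt(7)/2 (B(n, Q) = sqrt(0 - 7)/2 = sqrt(-7)/2 = (I*sqrt(7))/2 = I*sqrt(7)/2)
B(X(5), 32)/S = (I*sqrt(7)/2)/(-934) = (I*sqrt(7)/2)*(-1/934) = -I*sqrt(7)/1868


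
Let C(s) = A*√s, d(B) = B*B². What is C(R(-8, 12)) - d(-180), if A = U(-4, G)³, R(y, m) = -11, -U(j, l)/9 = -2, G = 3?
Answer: 5832000 + 5832*I*√11 ≈ 5.832e+6 + 19343.0*I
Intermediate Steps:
U(j, l) = 18 (U(j, l) = -9*(-2) = 18)
d(B) = B³
A = 5832 (A = 18³ = 5832)
C(s) = 5832*√s
C(R(-8, 12)) - d(-180) = 5832*√(-11) - 1*(-180)³ = 5832*(I*√11) - 1*(-5832000) = 5832*I*√11 + 5832000 = 5832000 + 5832*I*√11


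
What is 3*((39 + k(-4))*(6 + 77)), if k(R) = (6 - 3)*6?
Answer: 14193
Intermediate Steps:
k(R) = 18 (k(R) = 3*6 = 18)
3*((39 + k(-4))*(6 + 77)) = 3*((39 + 18)*(6 + 77)) = 3*(57*83) = 3*4731 = 14193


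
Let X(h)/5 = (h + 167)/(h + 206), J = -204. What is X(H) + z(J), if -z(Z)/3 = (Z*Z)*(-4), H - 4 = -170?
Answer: 3995137/8 ≈ 4.9939e+5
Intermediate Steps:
H = -166 (H = 4 - 170 = -166)
X(h) = 5*(167 + h)/(206 + h) (X(h) = 5*((h + 167)/(h + 206)) = 5*((167 + h)/(206 + h)) = 5*(167 + h)/(206 + h))
z(Z) = 12*Z**2 (z(Z) = -3*Z*Z*(-4) = -3*Z**2*(-4) = -(-12)*Z**2 = 12*Z**2)
X(H) + z(J) = 5*(167 - 166)/(206 - 166) + 12*(-204)**2 = 5*1/40 + 12*41616 = 5*(1/40)*1 + 499392 = 1/8 + 499392 = 3995137/8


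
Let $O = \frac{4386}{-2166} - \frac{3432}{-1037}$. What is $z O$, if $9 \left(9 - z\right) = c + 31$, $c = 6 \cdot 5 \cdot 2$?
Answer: $- \frac{4809050}{3369213} \approx -1.4274$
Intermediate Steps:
$O = \frac{480905}{374357}$ ($O = 4386 \left(- \frac{1}{2166}\right) - - \frac{3432}{1037} = - \frac{731}{361} + \frac{3432}{1037} = \frac{480905}{374357} \approx 1.2846$)
$c = 60$ ($c = 30 \cdot 2 = 60$)
$z = - \frac{10}{9}$ ($z = 9 - \frac{60 + 31}{9} = 9 - \frac{91}{9} = - \frac{10}{9} \approx -1.1111$)
$z O = \left(- \frac{10}{9}\right) \frac{480905}{374357} = - \frac{4809050}{3369213}$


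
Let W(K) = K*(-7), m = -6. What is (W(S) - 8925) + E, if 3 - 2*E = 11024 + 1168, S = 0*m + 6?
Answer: -30123/2 ≈ -15062.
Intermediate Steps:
S = 6 (S = 0*(-6) + 6 = 0 + 6 = 6)
W(K) = -7*K
E = -12189/2 (E = 3/2 - (11024 + 1168)/2 = 3/2 - ½*12192 = 3/2 - 6096 = -12189/2 ≈ -6094.5)
(W(S) - 8925) + E = (-7*6 - 8925) - 12189/2 = (-42 - 8925) - 12189/2 = -8967 - 12189/2 = -30123/2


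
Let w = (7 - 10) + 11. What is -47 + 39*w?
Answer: 265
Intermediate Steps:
w = 8 (w = -3 + 11 = 8)
-47 + 39*w = -47 + 39*8 = -47 + 312 = 265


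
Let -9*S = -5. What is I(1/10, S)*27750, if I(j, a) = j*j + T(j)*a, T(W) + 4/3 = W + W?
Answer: -309505/18 ≈ -17195.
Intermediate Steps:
T(W) = -4/3 + 2*W (T(W) = -4/3 + (W + W) = -4/3 + 2*W)
S = 5/9 (S = -⅑*(-5) = 5/9 ≈ 0.55556)
I(j, a) = j² + a*(-4/3 + 2*j) (I(j, a) = j*j + (-4/3 + 2*j)*a = j² + a*(-4/3 + 2*j))
I(1/10, S)*27750 = ((1/10)² - 4/3*5/9 + 2*(5/9)/10)*27750 = ((⅒)² - 20/27 + 2*(5/9)*(⅒))*27750 = (1/100 - 20/27 + ⅑)*27750 = -1673/2700*27750 = -309505/18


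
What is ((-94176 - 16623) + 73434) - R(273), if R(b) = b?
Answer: -37638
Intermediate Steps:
((-94176 - 16623) + 73434) - R(273) = ((-94176 - 16623) + 73434) - 1*273 = (-110799 + 73434) - 273 = -37365 - 273 = -37638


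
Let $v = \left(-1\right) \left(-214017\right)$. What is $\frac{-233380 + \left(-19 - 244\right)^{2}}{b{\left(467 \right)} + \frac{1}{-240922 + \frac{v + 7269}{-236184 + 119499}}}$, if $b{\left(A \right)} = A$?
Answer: $- \frac{1538777757202872}{4376133183689} \approx -351.63$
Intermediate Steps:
$v = 214017$
$\frac{-233380 + \left(-19 - 244\right)^{2}}{b{\left(467 \right)} + \frac{1}{-240922 + \frac{v + 7269}{-236184 + 119499}}} = \frac{-233380 + \left(-19 - 244\right)^{2}}{467 + \frac{1}{-240922 + \frac{214017 + 7269}{-236184 + 119499}}} = \frac{-233380 + \left(-263\right)^{2}}{467 + \frac{1}{-240922 + \frac{221286}{-116685}}} = \frac{-233380 + 69169}{467 + \frac{1}{-240922 + 221286 \left(- \frac{1}{116685}\right)}} = - \frac{164211}{467 + \frac{1}{-240922 - \frac{73762}{38895}}} = - \frac{164211}{467 + \frac{1}{- \frac{9370734952}{38895}}} = - \frac{164211}{467 - \frac{38895}{9370734952}} = - \frac{164211}{\frac{4376133183689}{9370734952}} = \left(-164211\right) \frac{9370734952}{4376133183689} = - \frac{1538777757202872}{4376133183689}$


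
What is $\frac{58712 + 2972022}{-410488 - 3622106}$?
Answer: $- \frac{1515367}{2016297} \approx -0.75156$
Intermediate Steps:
$\frac{58712 + 2972022}{-410488 - 3622106} = \frac{3030734}{-4032594} = 3030734 \left(- \frac{1}{4032594}\right) = - \frac{1515367}{2016297}$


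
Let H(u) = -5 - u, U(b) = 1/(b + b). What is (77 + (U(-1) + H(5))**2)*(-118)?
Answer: -44191/2 ≈ -22096.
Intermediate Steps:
U(b) = 1/(2*b)
(77 + (U(-1) + H(5))**2)*(-118) = (77 + ((1/2)/(-1) + (-5 - 1*5))**2)*(-118) = (77 + ((1/2)*(-1) + (-5 - 5))**2)*(-118) = (77 + (-1/2 - 10)**2)*(-118) = (77 + (-21/2)**2)*(-118) = (77 + 441/4)*(-118) = (749/4)*(-118) = -44191/2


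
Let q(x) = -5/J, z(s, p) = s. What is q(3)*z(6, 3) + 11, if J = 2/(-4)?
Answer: 71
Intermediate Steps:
J = -½ (J = 2*(-¼) = -½ ≈ -0.50000)
q(x) = 10 (q(x) = -5/(-½) = -5*(-2) = 10)
q(3)*z(6, 3) + 11 = 10*6 + 11 = 60 + 11 = 71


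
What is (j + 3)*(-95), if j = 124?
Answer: -12065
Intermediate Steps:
(j + 3)*(-95) = (124 + 3)*(-95) = 127*(-95) = -12065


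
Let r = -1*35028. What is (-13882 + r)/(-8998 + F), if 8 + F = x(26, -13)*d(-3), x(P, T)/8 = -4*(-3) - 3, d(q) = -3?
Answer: 24455/4611 ≈ 5.3036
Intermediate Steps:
x(P, T) = 72 (x(P, T) = 8*(-4*(-3) - 3) = 8*(12 - 3) = 8*9 = 72)
r = -35028
F = -224 (F = -8 + 72*(-3) = -8 - 216 = -224)
(-13882 + r)/(-8998 + F) = (-13882 - 35028)/(-8998 - 224) = -48910/(-9222) = -48910*(-1/9222) = 24455/4611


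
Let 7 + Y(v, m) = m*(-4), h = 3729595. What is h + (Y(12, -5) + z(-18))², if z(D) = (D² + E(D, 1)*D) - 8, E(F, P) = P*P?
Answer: 3826316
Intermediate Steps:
E(F, P) = P²
z(D) = -8 + D + D² (z(D) = (D² + 1²*D) - 8 = (D² + 1*D) - 8 = (D² + D) - 8 = (D + D²) - 8 = -8 + D + D²)
Y(v, m) = -7 - 4*m (Y(v, m) = -7 + m*(-4) = -7 - 4*m)
h + (Y(12, -5) + z(-18))² = 3729595 + ((-7 - 4*(-5)) + (-8 - 18 + (-18)²))² = 3729595 + ((-7 + 20) + (-8 - 18 + 324))² = 3729595 + (13 + 298)² = 3729595 + 311² = 3729595 + 96721 = 3826316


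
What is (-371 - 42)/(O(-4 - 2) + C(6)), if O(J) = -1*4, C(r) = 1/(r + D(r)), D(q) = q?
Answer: 4956/47 ≈ 105.45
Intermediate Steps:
C(r) = 1/(2*r) (C(r) = 1/(r + r) = 1/(2*r))
O(J) = -4
(-371 - 42)/(O(-4 - 2) + C(6)) = (-371 - 42)/(-4 + (½)/6) = -413/(-4 + (½)*(⅙)) = -413/(-4 + 1/12) = -413/(-47/12) = -413*(-12/47) = 4956/47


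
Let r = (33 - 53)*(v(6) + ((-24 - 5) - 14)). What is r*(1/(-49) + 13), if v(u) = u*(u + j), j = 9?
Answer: -597840/49 ≈ -12201.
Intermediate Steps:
v(u) = u*(9 + u) (v(u) = u*(u + 9) = u*(9 + u))
r = -940 (r = (33 - 53)*(6*(9 + 6) + ((-24 - 5) - 14)) = -20*(6*15 + (-29 - 14)) = -20*(90 - 43) = -20*47 = -940)
r*(1/(-49) + 13) = -940*(1/(-49) + 13) = -940*(-1/49 + 13) = -940*636/49 = -597840/49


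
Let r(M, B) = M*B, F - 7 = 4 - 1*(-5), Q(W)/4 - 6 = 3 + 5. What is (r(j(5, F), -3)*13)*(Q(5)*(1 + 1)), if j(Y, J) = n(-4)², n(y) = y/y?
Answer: -4368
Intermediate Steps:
Q(W) = 56 (Q(W) = 24 + 4*(3 + 5) = 24 + 4*8 = 24 + 32 = 56)
n(y) = 1
F = 16 (F = 7 + (4 - 1*(-5)) = 7 + (4 + 5) = 7 + 9 = 16)
j(Y, J) = 1 (j(Y, J) = 1² = 1)
r(M, B) = B*M
(r(j(5, F), -3)*13)*(Q(5)*(1 + 1)) = (-3*1*13)*(56*(1 + 1)) = (-3*13)*(56*2) = -39*112 = -4368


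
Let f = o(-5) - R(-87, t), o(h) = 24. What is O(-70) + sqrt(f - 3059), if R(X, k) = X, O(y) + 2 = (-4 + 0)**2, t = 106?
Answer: 14 + 2*I*sqrt(737) ≈ 14.0 + 54.295*I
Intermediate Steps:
O(y) = 14 (O(y) = -2 + (-4 + 0)**2 = -2 + (-4)**2 = -2 + 16 = 14)
f = 111 (f = 24 - 1*(-87) = 24 + 87 = 111)
O(-70) + sqrt(f - 3059) = 14 + sqrt(111 - 3059) = 14 + sqrt(-2948) = 14 + 2*I*sqrt(737)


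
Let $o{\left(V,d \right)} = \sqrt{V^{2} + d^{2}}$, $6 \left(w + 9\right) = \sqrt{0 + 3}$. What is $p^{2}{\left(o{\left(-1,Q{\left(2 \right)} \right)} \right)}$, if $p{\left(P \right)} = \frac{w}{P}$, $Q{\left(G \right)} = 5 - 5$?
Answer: $\frac{\left(54 - \sqrt{3}\right)^{2}}{36} \approx 75.887$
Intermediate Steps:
$Q{\left(G \right)} = 0$
$w = -9 + \frac{\sqrt{3}}{6}$ ($w = -9 + \frac{\sqrt{0 + 3}}{6} = -9 + \frac{\sqrt{3}}{6} \approx -8.7113$)
$p{\left(P \right)} = \frac{-9 + \frac{\sqrt{3}}{6}}{P}$
$p^{2}{\left(o{\left(-1,Q{\left(2 \right)} \right)} \right)} = \left(\frac{-54 + \sqrt{3}}{6 \sqrt{\left(-1\right)^{2} + 0^{2}}}\right)^{2} = \left(\frac{-54 + \sqrt{3}}{6 \sqrt{1 + 0}}\right)^{2} = \left(\frac{-54 + \sqrt{3}}{6 \sqrt{1}}\right)^{2} = \left(\frac{-54 + \sqrt{3}}{6 \cdot 1}\right)^{2} = \left(\frac{1}{6} \cdot 1 \left(-54 + \sqrt{3}\right)\right)^{2} = \left(-9 + \frac{\sqrt{3}}{6}\right)^{2}$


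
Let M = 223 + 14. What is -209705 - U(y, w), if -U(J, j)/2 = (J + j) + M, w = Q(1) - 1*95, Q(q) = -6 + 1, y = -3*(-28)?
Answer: -209263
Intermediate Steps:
y = 84
Q(q) = -5
M = 237
w = -100 (w = -5 - 1*95 = -5 - 95 = -100)
U(J, j) = -474 - 2*J - 2*j (U(J, j) = -2*((J + j) + 237) = -2*(237 + J + j) = -474 - 2*J - 2*j)
-209705 - U(y, w) = -209705 - (-474 - 2*84 - 2*(-100)) = -209705 - (-474 - 168 + 200) = -209705 - 1*(-442) = -209705 + 442 = -209263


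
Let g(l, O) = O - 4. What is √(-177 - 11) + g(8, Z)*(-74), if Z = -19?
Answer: 1702 + 2*I*√47 ≈ 1702.0 + 13.711*I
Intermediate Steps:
g(l, O) = -4 + O
√(-177 - 11) + g(8, Z)*(-74) = √(-177 - 11) + (-4 - 19)*(-74) = √(-188) - 23*(-74) = 2*I*√47 + 1702 = 1702 + 2*I*√47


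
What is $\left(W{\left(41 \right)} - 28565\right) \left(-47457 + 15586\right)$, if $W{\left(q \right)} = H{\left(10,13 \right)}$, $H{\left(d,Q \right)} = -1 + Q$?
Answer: $910012663$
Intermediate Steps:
$W{\left(q \right)} = 12$ ($W{\left(q \right)} = -1 + 13 = 12$)
$\left(W{\left(41 \right)} - 28565\right) \left(-47457 + 15586\right) = \left(12 - 28565\right) \left(-47457 + 15586\right) = \left(-28553\right) \left(-31871\right) = 910012663$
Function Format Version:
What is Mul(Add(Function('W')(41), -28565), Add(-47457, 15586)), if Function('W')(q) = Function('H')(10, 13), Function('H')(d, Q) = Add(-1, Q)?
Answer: 910012663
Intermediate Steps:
Function('W')(q) = 12 (Function('W')(q) = Add(-1, 13) = 12)
Mul(Add(Function('W')(41), -28565), Add(-47457, 15586)) = Mul(Add(12, -28565), Add(-47457, 15586)) = Mul(-28553, -31871) = 910012663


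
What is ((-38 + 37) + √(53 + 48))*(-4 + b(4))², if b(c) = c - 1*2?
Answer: -4 + 4*√101 ≈ 36.200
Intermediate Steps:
b(c) = -2 + c (b(c) = c - 2 = -2 + c)
((-38 + 37) + √(53 + 48))*(-4 + b(4))² = ((-38 + 37) + √(53 + 48))*(-4 + (-2 + 4))² = (-1 + √101)*(-4 + 2)² = (-1 + √101)*(-2)² = (-1 + √101)*4 = -4 + 4*√101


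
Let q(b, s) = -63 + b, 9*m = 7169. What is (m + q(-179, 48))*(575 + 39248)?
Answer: 198756593/9 ≈ 2.2084e+7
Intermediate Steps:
m = 7169/9 (m = (⅑)*7169 = 7169/9 ≈ 796.56)
(m + q(-179, 48))*(575 + 39248) = (7169/9 + (-63 - 179))*(575 + 39248) = (7169/9 - 242)*39823 = (4991/9)*39823 = 198756593/9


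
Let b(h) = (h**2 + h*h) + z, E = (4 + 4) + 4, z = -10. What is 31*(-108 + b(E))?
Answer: 5270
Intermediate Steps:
E = 12 (E = 8 + 4 = 12)
b(h) = -10 + 2*h**2 (b(h) = (h**2 + h*h) - 10 = (h**2 + h**2) - 10 = 2*h**2 - 10 = -10 + 2*h**2)
31*(-108 + b(E)) = 31*(-108 + (-10 + 2*12**2)) = 31*(-108 + (-10 + 2*144)) = 31*(-108 + (-10 + 288)) = 31*(-108 + 278) = 31*170 = 5270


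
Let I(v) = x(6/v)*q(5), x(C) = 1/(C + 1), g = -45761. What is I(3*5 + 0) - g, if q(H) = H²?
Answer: 320452/7 ≈ 45779.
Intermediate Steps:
x(C) = 1/(1 + C)
I(v) = 25/(1 + 6/v) (I(v) = 5²/(1 + 6/v) = 25/(1 + 6/v))
I(3*5 + 0) - g = 25*(3*5 + 0)/(6 + (3*5 + 0)) - 1*(-45761) = 25*(15 + 0)/(6 + (15 + 0)) + 45761 = 25*15/(6 + 15) + 45761 = 25*15/21 + 45761 = 25*15*(1/21) + 45761 = 125/7 + 45761 = 320452/7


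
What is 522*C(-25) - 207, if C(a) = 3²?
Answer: 4491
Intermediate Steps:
C(a) = 9
522*C(-25) - 207 = 522*9 - 207 = 4698 - 207 = 4491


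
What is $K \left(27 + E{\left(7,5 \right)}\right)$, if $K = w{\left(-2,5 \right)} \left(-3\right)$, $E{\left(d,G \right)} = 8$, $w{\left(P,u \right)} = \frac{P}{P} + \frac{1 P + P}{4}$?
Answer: $0$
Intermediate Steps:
$w{\left(P,u \right)} = 1 + \frac{P}{2}$ ($w{\left(P,u \right)} = 1 + \left(P + P\right) \frac{1}{4} = 1 + 2 P \frac{1}{4} = 1 + \frac{P}{2}$)
$K = 0$ ($K = \left(1 + \frac{1}{2} \left(-2\right)\right) \left(-3\right) = \left(1 - 1\right) \left(-3\right) = 0 \left(-3\right) = 0$)
$K \left(27 + E{\left(7,5 \right)}\right) = 0 \left(27 + 8\right) = 0 \cdot 35 = 0$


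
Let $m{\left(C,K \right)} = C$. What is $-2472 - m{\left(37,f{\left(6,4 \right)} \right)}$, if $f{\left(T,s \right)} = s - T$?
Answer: $-2509$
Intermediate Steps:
$-2472 - m{\left(37,f{\left(6,4 \right)} \right)} = -2472 - 37 = -2509$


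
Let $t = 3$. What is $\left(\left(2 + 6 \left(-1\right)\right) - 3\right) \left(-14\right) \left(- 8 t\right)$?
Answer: $-2352$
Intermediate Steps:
$\left(\left(2 + 6 \left(-1\right)\right) - 3\right) \left(-14\right) \left(- 8 t\right) = \left(\left(2 + 6 \left(-1\right)\right) - 3\right) \left(-14\right) \left(\left(-8\right) 3\right) = \left(\left(2 - 6\right) - 3\right) \left(-14\right) \left(-24\right) = \left(-4 - 3\right) \left(-14\right) \left(-24\right) = \left(-7\right) \left(-14\right) \left(-24\right) = 98 \left(-24\right) = -2352$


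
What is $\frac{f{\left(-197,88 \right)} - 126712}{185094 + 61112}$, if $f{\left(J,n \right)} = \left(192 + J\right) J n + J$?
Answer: $- \frac{40229}{246206} \approx -0.1634$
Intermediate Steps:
$f{\left(J,n \right)} = J + J n \left(192 + J\right)$ ($f{\left(J,n \right)} = J \left(192 + J\right) n + J = J n \left(192 + J\right) + J = J + J n \left(192 + J\right)$)
$\frac{f{\left(-197,88 \right)} - 126712}{185094 + 61112} = \frac{- 197 \left(1 + 192 \cdot 88 - 17336\right) - 126712}{185094 + 61112} = \frac{- 197 \left(1 + 16896 - 17336\right) - 126712}{246206} = \left(\left(-197\right) \left(-439\right) - 126712\right) \frac{1}{246206} = \left(86483 - 126712\right) \frac{1}{246206} = \left(-40229\right) \frac{1}{246206} = - \frac{40229}{246206}$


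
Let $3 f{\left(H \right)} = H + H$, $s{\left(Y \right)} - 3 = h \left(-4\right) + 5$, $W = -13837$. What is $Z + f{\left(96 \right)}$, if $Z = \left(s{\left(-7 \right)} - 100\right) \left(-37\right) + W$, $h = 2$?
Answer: $-10073$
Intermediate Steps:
$s{\left(Y \right)} = 0$ ($s{\left(Y \right)} = 3 + \left(2 \left(-4\right) + 5\right) = 3 + \left(-8 + 5\right) = 3 - 3 = 0$)
$f{\left(H \right)} = \frac{2 H}{3}$ ($f{\left(H \right)} = \frac{H + H}{3} = \frac{2 H}{3}$)
$Z = -10137$ ($Z = \left(0 - 100\right) \left(-37\right) - 13837 = \left(-100\right) \left(-37\right) - 13837 = 3700 - 13837 = -10137$)
$Z + f{\left(96 \right)} = -10137 + \frac{2}{3} \cdot 96 = -10137 + 64 = -10073$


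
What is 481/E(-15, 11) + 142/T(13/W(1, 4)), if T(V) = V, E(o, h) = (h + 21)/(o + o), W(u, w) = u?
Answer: -91523/208 ≈ -440.01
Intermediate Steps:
E(o, h) = (21 + h)/(2*o) (E(o, h) = (21 + h)/((2*o)) = (21 + h)*(1/(2*o)) = (21 + h)/(2*o))
481/E(-15, 11) + 142/T(13/W(1, 4)) = 481/(((½)*(21 + 11)/(-15))) + 142/((13/1)) = 481/(((½)*(-1/15)*32)) + 142/((13*1)) = 481/(-16/15) + 142/13 = 481*(-15/16) + 142*(1/13) = -7215/16 + 142/13 = -91523/208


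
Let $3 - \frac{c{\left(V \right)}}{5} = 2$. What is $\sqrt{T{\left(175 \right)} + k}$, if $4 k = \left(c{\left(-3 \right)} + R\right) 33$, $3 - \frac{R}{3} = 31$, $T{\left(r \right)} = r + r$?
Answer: $\frac{i \sqrt{1207}}{2} \approx 17.371 i$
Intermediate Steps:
$c{\left(V \right)} = 5$ ($c{\left(V \right)} = 15 - 10 = 5$)
$T{\left(r \right)} = 2 r$
$R = -84$ ($R = 9 - 93 = -84$)
$k = - \frac{2607}{4}$ ($k = \frac{\left(5 - 84\right) 33}{4} = \frac{\left(-79\right) 33}{4} = \frac{1}{4} \left(-2607\right) = - \frac{2607}{4} \approx -651.75$)
$\sqrt{T{\left(175 \right)} + k} = \sqrt{2 \cdot 175 - \frac{2607}{4}} = \sqrt{350 - \frac{2607}{4}} = \sqrt{- \frac{1207}{4}} = \frac{i \sqrt{1207}}{2}$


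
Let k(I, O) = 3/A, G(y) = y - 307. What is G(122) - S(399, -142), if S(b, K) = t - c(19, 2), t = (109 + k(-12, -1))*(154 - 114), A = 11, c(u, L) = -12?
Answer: -50247/11 ≈ -4567.9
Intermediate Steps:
G(y) = -307 + y
k(I, O) = 3/11
t = 48080/11 (t = (109 + 3/11)*(154 - 114) = (1202/11)*40 = 48080/11 ≈ 4370.9)
S(b, K) = 48212/11 (S(b, K) = 48080/11 - 1*(-12) = 48080/11 + 12 = 48212/11)
G(122) - S(399, -142) = (-307 + 122) - 1*48212/11 = -185 - 48212/11 = -50247/11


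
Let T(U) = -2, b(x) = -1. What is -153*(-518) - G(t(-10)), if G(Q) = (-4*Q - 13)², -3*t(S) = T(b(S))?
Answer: 711077/9 ≈ 79009.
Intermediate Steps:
t(S) = ⅔ (t(S) = -⅓*(-2) = ⅔)
G(Q) = (-13 - 4*Q)²
-153*(-518) - G(t(-10)) = -153*(-518) - (13 + 4*(⅔))² = 79254 - (13 + 8/3)² = 79254 - (47/3)² = 79254 - 1*2209/9 = 79254 - 2209/9 = 711077/9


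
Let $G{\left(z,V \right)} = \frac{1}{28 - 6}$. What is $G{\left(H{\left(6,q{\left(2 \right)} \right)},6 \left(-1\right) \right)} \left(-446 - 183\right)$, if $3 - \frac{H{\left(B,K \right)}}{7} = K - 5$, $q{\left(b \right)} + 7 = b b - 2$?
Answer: $- \frac{629}{22} \approx -28.591$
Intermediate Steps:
$q{\left(b \right)} = -9 + b^{2}$ ($q{\left(b \right)} = -7 + \left(b b - 2\right) = -7 + \left(b^{2} - 2\right) = -7 + \left(-2 + b^{2}\right) = -9 + b^{2}$)
$H{\left(B,K \right)} = 56 - 7 K$ ($H{\left(B,K \right)} = 21 - 7 \left(K - 5\right) = 21 - 7 \left(-5 + K\right) = 21 - \left(-35 + 7 K\right) = 56 - 7 K$)
$G{\left(z,V \right)} = \frac{1}{22}$
$G{\left(H{\left(6,q{\left(2 \right)} \right)},6 \left(-1\right) \right)} \left(-446 - 183\right) = \frac{-446 - 183}{22} = \frac{1}{22} \left(-629\right) = - \frac{629}{22}$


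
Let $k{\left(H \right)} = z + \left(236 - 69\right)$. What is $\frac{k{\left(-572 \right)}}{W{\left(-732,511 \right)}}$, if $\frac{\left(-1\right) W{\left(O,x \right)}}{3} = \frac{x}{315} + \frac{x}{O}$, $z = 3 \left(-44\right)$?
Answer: $- \frac{128100}{10147} \approx -12.624$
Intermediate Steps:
$z = -132$
$W{\left(O,x \right)} = - \frac{x}{105} - \frac{3 x}{O}$ ($W{\left(O,x \right)} = - 3 \left(\frac{x}{315} + \frac{x}{O}\right) = - \frac{x}{105} - \frac{3 x}{O}$)
$k{\left(H \right)} = 35$ ($k{\left(H \right)} = -132 + \left(236 - 69\right) = -132 + 167 = 35$)
$\frac{k{\left(-572 \right)}}{W{\left(-732,511 \right)}} = \frac{35}{\left(- \frac{1}{105}\right) 511 \frac{1}{-732} \left(315 - 732\right)} = \frac{35}{\left(- \frac{1}{105}\right) 511 \left(- \frac{1}{732}\right) \left(-417\right)} = \frac{35}{- \frac{10147}{3660}} = 35 \left(- \frac{3660}{10147}\right) = - \frac{128100}{10147}$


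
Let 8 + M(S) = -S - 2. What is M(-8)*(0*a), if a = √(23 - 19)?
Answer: 0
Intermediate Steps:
a = 2 (a = √4 = 2)
M(S) = -10 - S (M(S) = -8 + (-S - 2) = -8 + (-2 - S) = -10 - S)
M(-8)*(0*a) = (-10 - 1*(-8))*(0*2) = (-10 + 8)*0 = -2*0 = 0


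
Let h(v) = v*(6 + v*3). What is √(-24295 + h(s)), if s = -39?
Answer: I*√19966 ≈ 141.3*I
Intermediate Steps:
h(v) = v*(6 + 3*v)
√(-24295 + h(s)) = √(-24295 + 3*(-39)*(2 - 39)) = √(-24295 + 3*(-39)*(-37)) = √(-24295 + 4329) = √(-19966) = I*√19966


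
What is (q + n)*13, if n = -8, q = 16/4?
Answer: -52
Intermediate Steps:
q = 4 (q = 16*(¼) = 4)
(q + n)*13 = (4 - 8)*13 = -4*13 = -52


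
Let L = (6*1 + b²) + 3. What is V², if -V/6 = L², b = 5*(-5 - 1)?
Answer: 24578650474596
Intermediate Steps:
b = -30 (b = 5*(-6) = -30)
L = 909 (L = (6*1 + (-30)²) + 3 = (6 + 900) + 3 = 906 + 3 = 909)
V = -4957686 (V = -6*909² = -6*826281 = -4957686)
V² = (-4957686)² = 24578650474596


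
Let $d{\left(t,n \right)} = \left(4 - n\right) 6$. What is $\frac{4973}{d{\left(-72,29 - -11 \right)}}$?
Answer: $- \frac{4973}{216} \approx -23.023$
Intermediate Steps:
$d{\left(t,n \right)} = 24 - 6 n$
$\frac{4973}{d{\left(-72,29 - -11 \right)}} = \frac{4973}{24 - 6 \left(29 - -11\right)} = \frac{4973}{24 - 6 \left(29 + 11\right)} = \frac{4973}{24 - 240} = \frac{4973}{-216} = 4973 \left(- \frac{1}{216}\right) = - \frac{4973}{216}$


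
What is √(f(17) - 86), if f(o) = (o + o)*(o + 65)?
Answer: √2702 ≈ 51.981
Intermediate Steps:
f(o) = 2*o*(65 + o) (f(o) = (2*o)*(65 + o) = 2*o*(65 + o))
√(f(17) - 86) = √(2*17*(65 + 17) - 86) = √(2*17*82 - 86) = √(2788 - 86) = √2702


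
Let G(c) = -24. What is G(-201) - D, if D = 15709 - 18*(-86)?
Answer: -17281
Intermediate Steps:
D = 17257 (D = 15709 - 1*(-1548) = 15709 + 1548 = 17257)
G(-201) - D = -24 - 1*17257 = -24 - 17257 = -17281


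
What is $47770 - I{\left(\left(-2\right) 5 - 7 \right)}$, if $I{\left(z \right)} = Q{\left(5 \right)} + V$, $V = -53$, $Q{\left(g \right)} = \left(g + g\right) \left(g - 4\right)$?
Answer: $47813$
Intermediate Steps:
$Q{\left(g \right)} = 2 g \left(-4 + g\right)$
$I{\left(z \right)} = -43$ ($I{\left(z \right)} = 2 \cdot 5 \left(-4 + 5\right) - 53 = 2 \cdot 5 \cdot 1 - 53 = 10 - 53 = -43$)
$47770 - I{\left(\left(-2\right) 5 - 7 \right)} = 47770 - -43 = 47770 + 43 = 47813$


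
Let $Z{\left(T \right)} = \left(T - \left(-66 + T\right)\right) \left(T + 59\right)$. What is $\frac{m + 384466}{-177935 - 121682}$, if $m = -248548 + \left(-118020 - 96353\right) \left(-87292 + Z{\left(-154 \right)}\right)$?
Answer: $- \frac{20057302544}{299617} \approx -66943.0$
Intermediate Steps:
$Z{\left(T \right)} = 3894 + 66 T$ ($Z{\left(T \right)} = 66 \left(59 + T\right) = 3894 + 66 T$)
$m = 20056918078$ ($m = -248548 + \left(-118020 - 96353\right) \left(-87292 + \left(3894 + 66 \left(-154\right)\right)\right) = -248548 - 214373 \left(-87292 + \left(3894 - 10164\right)\right) = -248548 - 214373 \left(-87292 - 6270\right) = -248548 - -20057166626 = -248548 + 20057166626 = 20056918078$)
$\frac{m + 384466}{-177935 - 121682} = \frac{20056918078 + 384466}{-177935 - 121682} = \frac{20057302544}{-299617} = 20057302544 \left(- \frac{1}{299617}\right) = - \frac{20057302544}{299617}$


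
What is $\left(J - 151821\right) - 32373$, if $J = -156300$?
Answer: $-340494$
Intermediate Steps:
$\left(J - 151821\right) - 32373 = \left(-156300 - 151821\right) - 32373 = -308121 - 32373 = -340494$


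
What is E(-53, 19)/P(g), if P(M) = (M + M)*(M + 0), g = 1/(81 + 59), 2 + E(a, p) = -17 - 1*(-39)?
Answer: 196000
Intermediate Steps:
E(a, p) = 20 (E(a, p) = -2 + (-17 - 1*(-39)) = -2 + (-17 + 39) = -2 + 22 = 20)
g = 1/140 ≈ 0.0071429
P(M) = 2*M**2 (P(M) = (2*M)*M = 2*M**2)
E(-53, 19)/P(g) = 20/((2*(1/140)**2)) = 20/((2*(1/19600))) = 20/(1/9800) = 20*9800 = 196000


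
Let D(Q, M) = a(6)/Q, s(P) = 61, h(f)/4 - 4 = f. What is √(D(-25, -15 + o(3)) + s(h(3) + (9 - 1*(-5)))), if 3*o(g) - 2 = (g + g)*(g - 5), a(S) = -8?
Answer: √1533/5 ≈ 7.8307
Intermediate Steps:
o(g) = ⅔ + 2*g*(-5 + g)/3 (o(g) = ⅔ + ((g + g)*(g - 5))/3 = ⅔ + ((2*g)*(-5 + g))/3 = ⅔ + (2*g*(-5 + g))/3 = ⅔ + 2*g*(-5 + g)/3)
h(f) = 16 + 4*f
D(Q, M) = -8/Q
√(D(-25, -15 + o(3)) + s(h(3) + (9 - 1*(-5)))) = √(-8/(-25) + 61) = √(-8*(-1/25) + 61) = √(8/25 + 61) = √(1533/25) = √1533/5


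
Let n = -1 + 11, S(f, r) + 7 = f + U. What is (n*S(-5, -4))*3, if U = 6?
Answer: -180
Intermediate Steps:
S(f, r) = -1 + f (S(f, r) = -7 + (f + 6) = -7 + (6 + f) = -1 + f)
n = 10
(n*S(-5, -4))*3 = (10*(-1 - 5))*3 = (10*(-6))*3 = -60*3 = -180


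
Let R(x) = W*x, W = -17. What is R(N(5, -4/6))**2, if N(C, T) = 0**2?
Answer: 0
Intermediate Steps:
N(C, T) = 0
R(x) = -17*x
R(N(5, -4/6))**2 = (-17*0)**2 = 0**2 = 0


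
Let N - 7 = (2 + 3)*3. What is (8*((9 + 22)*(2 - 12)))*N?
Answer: -54560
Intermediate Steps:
N = 22 (N = 7 + (2 + 3)*3 = 7 + 5*3 = 7 + 15 = 22)
(8*((9 + 22)*(2 - 12)))*N = (8*((9 + 22)*(2 - 12)))*22 = (8*(31*(-10)))*22 = (8*(-310))*22 = -2480*22 = -54560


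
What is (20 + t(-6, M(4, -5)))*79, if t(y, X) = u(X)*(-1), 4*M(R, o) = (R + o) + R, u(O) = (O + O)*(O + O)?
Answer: 5609/4 ≈ 1402.3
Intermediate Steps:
u(O) = 4*O² (u(O) = (2*O)*(2*O) = 4*O²)
M(R, o) = R/2 + o/4 (M(R, o) = ((R + o) + R)/4 = (o + 2*R)/4 = R/2 + o/4)
t(y, X) = -4*X² (t(y, X) = (4*X²)*(-1) = -4*X²)
(20 + t(-6, M(4, -5)))*79 = (20 - 4*((½)*4 + (¼)*(-5))²)*79 = (20 - 4*(2 - 5/4)²)*79 = (20 - 4*(¾)²)*79 = (20 - 4*9/16)*79 = (20 - 9/4)*79 = (71/4)*79 = 5609/4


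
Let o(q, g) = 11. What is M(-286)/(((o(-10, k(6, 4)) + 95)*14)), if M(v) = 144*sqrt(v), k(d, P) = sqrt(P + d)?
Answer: 36*I*sqrt(286)/371 ≈ 1.641*I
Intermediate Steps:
M(-286)/(((o(-10, k(6, 4)) + 95)*14)) = (144*sqrt(-286))/(((11 + 95)*14)) = (144*(I*sqrt(286)))/((106*14)) = (144*I*sqrt(286))/1484 = (144*I*sqrt(286))*(1/1484) = 36*I*sqrt(286)/371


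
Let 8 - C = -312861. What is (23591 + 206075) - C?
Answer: -83203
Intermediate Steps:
C = 312869 (C = 8 - 1*(-312861) = 8 + 312861 = 312869)
(23591 + 206075) - C = (23591 + 206075) - 1*312869 = 229666 - 312869 = -83203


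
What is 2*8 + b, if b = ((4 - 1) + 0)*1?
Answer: 19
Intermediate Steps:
b = 3 (b = (3 + 0)*1 = 3*1 = 3)
2*8 + b = 2*8 + 3 = 16 + 3 = 19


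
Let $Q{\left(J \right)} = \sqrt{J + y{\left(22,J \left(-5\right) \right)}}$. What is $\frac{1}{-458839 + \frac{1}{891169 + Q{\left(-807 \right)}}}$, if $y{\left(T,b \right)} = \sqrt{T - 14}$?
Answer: $- \frac{1}{458839 - \frac{1}{891169 + i \sqrt{807 - 2 \sqrt{2}}}} \approx -2.1794 \cdot 10^{-6} + 1.696 \cdot 10^{-22} i$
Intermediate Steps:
$y{\left(T,b \right)} = \sqrt{-14 + T}$
$Q{\left(J \right)} = \sqrt{J + 2 \sqrt{2}}$ ($Q{\left(J \right)} = \sqrt{J + \sqrt{-14 + 22}} = \sqrt{J + \sqrt{8}} = \sqrt{J + 2 \sqrt{2}}$)
$\frac{1}{-458839 + \frac{1}{891169 + Q{\left(-807 \right)}}} = \frac{1}{-458839 + \frac{1}{891169 + \sqrt{-807 + 2 \sqrt{2}}}}$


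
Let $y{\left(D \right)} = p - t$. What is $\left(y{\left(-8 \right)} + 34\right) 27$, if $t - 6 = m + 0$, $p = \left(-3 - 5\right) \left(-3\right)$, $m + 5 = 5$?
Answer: $1404$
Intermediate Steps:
$m = 0$ ($m = -5 + 5 = 0$)
$p = 24$ ($p = \left(-8\right) \left(-3\right) = 24$)
$t = 6$ ($t = 6 + \left(0 + 0\right) = 6 + 0 = 6$)
$y{\left(D \right)} = 18$ ($y{\left(D \right)} = 24 - 6 = 18$)
$\left(y{\left(-8 \right)} + 34\right) 27 = \left(18 + 34\right) 27 = 52 \cdot 27 = 1404$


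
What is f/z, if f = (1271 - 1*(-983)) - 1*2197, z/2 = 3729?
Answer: 19/2486 ≈ 0.0076428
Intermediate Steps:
z = 7458 (z = 2*3729 = 7458)
f = 57 (f = (1271 + 983) - 2197 = 2254 - 2197 = 57)
f/z = 57/7458 = 57*(1/7458) = 19/2486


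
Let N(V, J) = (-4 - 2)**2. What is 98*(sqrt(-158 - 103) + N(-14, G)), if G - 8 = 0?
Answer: 3528 + 294*I*sqrt(29) ≈ 3528.0 + 1583.2*I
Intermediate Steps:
G = 8 (G = 8 + 0 = 8)
N(V, J) = 36 (N(V, J) = (-6)**2 = 36)
98*(sqrt(-158 - 103) + N(-14, G)) = 98*(sqrt(-158 - 103) + 36) = 98*(sqrt(-261) + 36) = 98*(3*I*sqrt(29) + 36) = 98*(36 + 3*I*sqrt(29)) = 3528 + 294*I*sqrt(29)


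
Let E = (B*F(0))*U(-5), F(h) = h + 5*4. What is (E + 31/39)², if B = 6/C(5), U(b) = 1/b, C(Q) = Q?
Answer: 609961/38025 ≈ 16.041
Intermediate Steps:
B = 6/5 ≈ 1.2000
F(h) = 20 + h (F(h) = h + 20 = 20 + h)
E = -24/5 (E = (6*(20 + 0)/5)/(-5) = ((6/5)*20)*(-⅕) = 24*(-⅕) = -24/5 ≈ -4.8000)
(E + 31/39)² = (-24/5 + 31/39)² = (-781/195)² = 609961/38025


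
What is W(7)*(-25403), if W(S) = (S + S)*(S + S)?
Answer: -4978988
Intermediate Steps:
W(S) = 4*S**2 (W(S) = (2*S)*(2*S) = 4*S**2)
W(7)*(-25403) = (4*7**2)*(-25403) = (4*49)*(-25403) = 196*(-25403) = -4978988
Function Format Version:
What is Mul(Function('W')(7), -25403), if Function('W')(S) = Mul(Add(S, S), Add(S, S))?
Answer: -4978988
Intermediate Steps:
Function('W')(S) = Mul(4, Pow(S, 2)) (Function('W')(S) = Mul(Mul(2, S), Mul(2, S)) = Mul(4, Pow(S, 2)))
Mul(Function('W')(7), -25403) = Mul(Mul(4, Pow(7, 2)), -25403) = Mul(Mul(4, 49), -25403) = Mul(196, -25403) = -4978988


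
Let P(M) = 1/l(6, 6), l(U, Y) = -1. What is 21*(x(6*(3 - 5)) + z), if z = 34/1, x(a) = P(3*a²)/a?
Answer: 2863/4 ≈ 715.75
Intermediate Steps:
P(M) = -1 (P(M) = 1/(-1) = -1)
x(a) = -1/a
z = 34 (z = 34*1 = 34)
21*(x(6*(3 - 5)) + z) = 21*(-1/(6*(3 - 5)) + 34) = 21*(-1/(6*(-2)) + 34) = 21*(-1/(-12) + 34) = 21*(-1*(-1/12) + 34) = 21*(1/12 + 34) = 21*(409/12) = 2863/4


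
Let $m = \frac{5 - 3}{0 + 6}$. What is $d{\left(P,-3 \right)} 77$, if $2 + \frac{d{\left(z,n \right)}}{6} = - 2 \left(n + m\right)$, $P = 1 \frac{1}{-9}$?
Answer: $1540$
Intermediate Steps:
$P = - \frac{1}{9}$ ($P = 1 \left(- \frac{1}{9}\right) = - \frac{1}{9} \approx -0.11111$)
$m = \frac{1}{3}$ ($m = \frac{2}{6} = 2 \cdot \frac{1}{6} = \frac{1}{3} \approx 0.33333$)
$d{\left(z,n \right)} = -16 - 12 n$ ($d{\left(z,n \right)} = -12 + 6 \left(- 2 \left(n + \frac{1}{3}\right)\right) = -12 + 6 \left(- 2 \left(\frac{1}{3} + n\right)\right) = -12 + 6 \left(- \frac{2}{3} - 2 n\right) = -12 - \left(4 + 12 n\right) = -16 - 12 n$)
$d{\left(P,-3 \right)} 77 = \left(-16 - -36\right) 77 = \left(-16 + 36\right) 77 = 20 \cdot 77 = 1540$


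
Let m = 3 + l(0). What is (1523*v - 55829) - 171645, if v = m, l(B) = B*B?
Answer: -222905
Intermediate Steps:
l(B) = B²
m = 3 (m = 3 + 0² = 3 + 0 = 3)
v = 3
(1523*v - 55829) - 171645 = (1523*3 - 55829) - 171645 = (4569 - 55829) - 171645 = -51260 - 171645 = -222905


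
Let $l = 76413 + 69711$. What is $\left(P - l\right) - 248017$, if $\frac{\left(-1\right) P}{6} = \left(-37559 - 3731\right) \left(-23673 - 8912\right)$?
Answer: $-8073002041$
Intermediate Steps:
$l = 146124$
$P = -8072607900$ ($P = - 6 \left(-37559 - 3731\right) \left(-23673 - 8912\right) = - 6 \left(\left(-41290\right) \left(-32585\right)\right) = \left(-6\right) 1345434650 = -8072607900$)
$\left(P - l\right) - 248017 = \left(-8072607900 - 146124\right) - 248017 = -8072754024 - 248017 = -8073002041$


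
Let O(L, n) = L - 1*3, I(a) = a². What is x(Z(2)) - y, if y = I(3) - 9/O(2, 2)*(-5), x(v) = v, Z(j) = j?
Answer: 38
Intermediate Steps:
O(L, n) = -3 + L (O(L, n) = L - 3 = -3 + L)
y = -36 (y = 3² - 9/(-3 + 2)*(-5) = 9 - 9/(-1)*(-5) = 9 - 9*(-1)*(-5) = 9 + 9*(-5) = 9 - 45 = -36)
x(Z(2)) - y = 2 - 1*(-36) = 2 + 36 = 38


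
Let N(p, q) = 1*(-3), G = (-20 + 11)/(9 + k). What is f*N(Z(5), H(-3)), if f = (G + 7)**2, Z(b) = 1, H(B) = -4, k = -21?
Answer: -2883/16 ≈ -180.19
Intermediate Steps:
G = 3/4 (G = (-20 + 11)/(9 - 21) = -9/(-12) = -9*(-1/12) = 3/4 ≈ 0.75000)
N(p, q) = -3
f = 961/16 (f = (3/4 + 7)**2 = (31/4)**2 = 961/16 ≈ 60.063)
f*N(Z(5), H(-3)) = (961/16)*(-3) = -2883/16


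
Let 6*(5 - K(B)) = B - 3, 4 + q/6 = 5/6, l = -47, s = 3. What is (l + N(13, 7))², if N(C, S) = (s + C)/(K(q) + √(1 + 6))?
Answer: 759864121/375769 + 7938144*√7/375769 ≈ 2078.1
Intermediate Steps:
q = -19 (q = -24 + 6*(5/6) = -24 + 6*(5*(⅙)) = -24 + 6*(⅚) = -24 + 5 = -19)
K(B) = 11/2 - B/6 (K(B) = 5 - (B - 3)/6 = 5 - (-3 + B)/6 = 5 + (½ - B/6) = 11/2 - B/6)
N(C, S) = (3 + C)/(26/3 + √7) (N(C, S) = (3 + C)/((11/2 - ⅙*(-19)) + √(1 + 6)) = (3 + C)/((11/2 + 19/6) + √7) = (3 + C)/(26/3 + √7))
(l + N(13, 7))² = (-47 + (3 + 13)/(26/3 + √7))² = (-47 + 16/(26/3 + √7))²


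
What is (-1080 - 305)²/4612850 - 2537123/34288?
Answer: -232751914635/3163308016 ≈ -73.579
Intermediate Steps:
(-1080 - 305)²/4612850 - 2537123/34288 = (-1385)²*(1/4612850) - 2537123*1/34288 = 1918225*(1/4612850) - 2537123/34288 = 76729/184514 - 2537123/34288 = -232751914635/3163308016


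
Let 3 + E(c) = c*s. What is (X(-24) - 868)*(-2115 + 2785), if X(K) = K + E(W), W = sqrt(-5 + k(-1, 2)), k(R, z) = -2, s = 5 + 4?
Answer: -599650 + 6030*I*sqrt(7) ≈ -5.9965e+5 + 15954.0*I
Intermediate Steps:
s = 9
W = I*sqrt(7) (W = sqrt(-5 - 2) = sqrt(-7) = I*sqrt(7) ≈ 2.6458*I)
E(c) = -3 + 9*c (E(c) = -3 + c*9 = -3 + 9*c)
X(K) = -3 + K + 9*I*sqrt(7) (X(K) = K + (-3 + 9*(I*sqrt(7))) = K + (-3 + 9*I*sqrt(7)) = -3 + K + 9*I*sqrt(7))
(X(-24) - 868)*(-2115 + 2785) = ((-3 - 24 + 9*I*sqrt(7)) - 868)*(-2115 + 2785) = ((-27 + 9*I*sqrt(7)) - 868)*670 = (-895 + 9*I*sqrt(7))*670 = -599650 + 6030*I*sqrt(7)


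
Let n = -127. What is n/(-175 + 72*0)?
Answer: 127/175 ≈ 0.72571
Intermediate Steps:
n/(-175 + 72*0) = -127/(-175 + 72*0) = -127/(-175 + 0) = -127/(-175) = -1/175*(-127) = 127/175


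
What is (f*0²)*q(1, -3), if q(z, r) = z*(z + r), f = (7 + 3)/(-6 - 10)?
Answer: 0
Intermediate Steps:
f = -5/8 (f = 10/(-16) = 10*(-1/16) = -5/8 ≈ -0.62500)
q(z, r) = z*(r + z)
(f*0²)*q(1, -3) = (-5/8*0²)*(1*(-3 + 1)) = (-5/8*0)*(1*(-2)) = 0*(-2) = 0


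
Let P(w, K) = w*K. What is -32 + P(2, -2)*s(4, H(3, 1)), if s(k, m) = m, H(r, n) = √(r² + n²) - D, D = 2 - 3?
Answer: -36 - 4*√10 ≈ -48.649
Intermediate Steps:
D = -1
P(w, K) = K*w
H(r, n) = 1 + √(n² + r²) (H(r, n) = √(r² + n²) - 1*(-1) = √(n² + r²) + 1 = 1 + √(n² + r²))
-32 + P(2, -2)*s(4, H(3, 1)) = -32 + (-2*2)*(1 + √(1² + 3²)) = -32 - 4*(1 + √(1 + 9)) = -32 - 4*(1 + √10) = -32 + (-4 - 4*√10) = -36 - 4*√10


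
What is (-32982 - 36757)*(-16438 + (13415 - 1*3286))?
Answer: 439983351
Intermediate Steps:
(-32982 - 36757)*(-16438 + (13415 - 1*3286)) = -69739*(-16438 + (13415 - 3286)) = -69739*(-16438 + 10129) = -69739*(-6309) = 439983351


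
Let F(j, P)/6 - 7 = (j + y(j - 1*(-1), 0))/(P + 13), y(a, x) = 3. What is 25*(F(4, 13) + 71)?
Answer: 37250/13 ≈ 2865.4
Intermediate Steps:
F(j, P) = 42 + 6*(3 + j)/(13 + P) (F(j, P) = 42 + 6*((j + 3)/(P + 13)) = 42 + 6*((3 + j)/(13 + P)) = 42 + 6*(3 + j)/(13 + P))
25*(F(4, 13) + 71) = 25*(6*(94 + 4 + 7*13)/(13 + 13) + 71) = 25*(6*(94 + 4 + 91)/26 + 71) = 25*(6*(1/26)*189 + 71) = 25*(567/13 + 71) = 25*(1490/13) = 37250/13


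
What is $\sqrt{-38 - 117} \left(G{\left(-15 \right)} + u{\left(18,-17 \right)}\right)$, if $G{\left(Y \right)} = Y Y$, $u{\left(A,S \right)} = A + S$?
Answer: $226 i \sqrt{155} \approx 2813.7 i$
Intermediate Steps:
$G{\left(Y \right)} = Y^{2}$
$\sqrt{-38 - 117} \left(G{\left(-15 \right)} + u{\left(18,-17 \right)}\right) = \sqrt{-38 - 117} \left(\left(-15\right)^{2} + \left(18 - 17\right)\right) = \sqrt{-155} \left(225 + 1\right) = i \sqrt{155} \cdot 226 = 226 i \sqrt{155}$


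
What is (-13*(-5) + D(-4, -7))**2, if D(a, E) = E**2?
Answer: 12996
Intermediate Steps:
(-13*(-5) + D(-4, -7))**2 = (-13*(-5) + (-7)**2)**2 = (65 + 49)**2 = 114**2 = 12996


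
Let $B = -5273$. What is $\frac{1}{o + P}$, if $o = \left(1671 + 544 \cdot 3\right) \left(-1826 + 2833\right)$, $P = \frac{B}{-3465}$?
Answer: $\frac{3465}{11525014538} \approx 3.0065 \cdot 10^{-7}$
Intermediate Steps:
$P = \frac{5273}{3465}$ ($P = - \frac{5273}{-3465} = \left(-5273\right) \left(- \frac{1}{3465}\right) = \frac{5273}{3465} \approx 1.5218$)
$o = 3326121$ ($o = \left(1671 + 1632\right) 1007 = 3303 \cdot 1007 = 3326121$)
$\frac{1}{o + P} = \frac{1}{3326121 + \frac{5273}{3465}} = \frac{1}{\frac{11525014538}{3465}} = \frac{3465}{11525014538}$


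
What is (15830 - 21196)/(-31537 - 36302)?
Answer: 5366/67839 ≈ 0.079099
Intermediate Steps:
(15830 - 21196)/(-31537 - 36302) = -5366/(-67839) = -5366*(-1/67839) = 5366/67839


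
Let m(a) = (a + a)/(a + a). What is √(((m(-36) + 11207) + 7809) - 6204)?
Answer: √12813 ≈ 113.19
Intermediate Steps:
m(a) = 1 (m(a) = (2*a)/((2*a)) = (2*a)*(1/(2*a)) = 1)
√(((m(-36) + 11207) + 7809) - 6204) = √(((1 + 11207) + 7809) - 6204) = √((11208 + 7809) - 6204) = √(19017 - 6204) = √12813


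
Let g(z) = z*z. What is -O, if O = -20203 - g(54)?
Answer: 23119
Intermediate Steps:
g(z) = z²
O = -23119 (O = -20203 - 1*54² = -20203 - 1*2916 = -20203 - 2916 = -23119)
-O = -1*(-23119) = 23119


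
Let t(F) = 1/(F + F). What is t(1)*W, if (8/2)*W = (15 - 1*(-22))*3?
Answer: 111/8 ≈ 13.875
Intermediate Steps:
W = 111/4 (W = ((15 - 1*(-22))*3)/4 = ((15 + 22)*3)/4 = (37*3)/4 = (¼)*111 = 111/4 ≈ 27.750)
t(F) = 1/(2*F)
t(1)*W = ((½)/1)*(111/4) = ((½)*1)*(111/4) = (½)*(111/4) = 111/8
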